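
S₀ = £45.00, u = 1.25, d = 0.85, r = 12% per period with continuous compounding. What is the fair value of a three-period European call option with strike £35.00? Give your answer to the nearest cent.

Risk-neutral probability p = (e^0.12 − 0.85)/(1.25 − 0.85) = 0.2775/0.4000 = 0.6937
Terminal stock prices: S_uuu = 87.89, S_uud = 59.77, S_udd = 40.64, S_ddd = 27.64
Terminal payoffs (S − K): max(52.89, 0) = 52.89, max(24.77, 0) = 24.77, max(5.641, 0) = 5.641, max(-7.364, 0) = 0
Node uu (S = 70.31): V_uu = e^(−0.12)·[0.6937·52.8906 + 0.3063·24.7656] = 39.2703
Node ud (S = 47.81): V_ud = e^(−0.12)·[0.6937·24.7656 + 0.3063·5.6406] = 16.7703
Node dd (S = 32.51): V_dd = e^(−0.12)·[0.6937·5.6406 + 0.3063·0.0000] = 3.4706
Node u (S = 56.25): V_u = e^(−0.12)·[0.6937·39.2703 + 0.3063·16.7703] = 28.7180
Node d (S = 38.25): V_d = e^(−0.12)·[0.6937·16.7703 + 0.3063·3.4706] = 11.2614
Node 0 (S = 45): V_0 = e^(−0.12)·[0.6937·28.7180 + 0.3063·11.2614] = 20.7289

£20.73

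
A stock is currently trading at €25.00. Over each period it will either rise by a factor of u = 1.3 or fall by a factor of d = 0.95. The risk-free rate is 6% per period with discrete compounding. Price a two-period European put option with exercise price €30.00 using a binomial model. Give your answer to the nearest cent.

€3.11

Risk-neutral probability p = (1 + 0.06 − 0.95)/(1.3 − 0.95) = 0.1100/0.3500 = 0.3143
Terminal stock prices: S_uu = 42.25, S_ud = 30.88, S_dd = 22.56
Terminal payoffs (K − S): max(-12.25, 0) = 0, max(-0.875, 0) = 0, max(7.438, 0) = 7.438
Node u (S = 32.5): V_u = 1/1.06·[0.3143·0.0000 + 0.6857·0.0000] = 0.0000
Node d (S = 23.75): V_d = 1/1.06·[0.3143·0.0000 + 0.6857·7.4375] = 4.8113
Node 0 (S = 25): V_0 = 1/1.06·[0.3143·0.0000 + 0.6857·4.8113] = 3.1124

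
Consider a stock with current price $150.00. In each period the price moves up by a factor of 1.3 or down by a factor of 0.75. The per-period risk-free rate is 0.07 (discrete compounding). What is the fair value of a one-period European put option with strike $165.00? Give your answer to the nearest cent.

Risk-neutral probability p = (1 + 0.07 − 0.75)/(1.3 − 0.75) = 0.3200/0.5500 = 0.5818
Terminal stock prices: S_u = 195, S_d = 112.5
Terminal payoffs (K − S): max(-30, 0) = 0, max(52.5, 0) = 52.5
Node 0 (S = 150): V_0 = 1/1.07·[0.5818·0.0000 + 0.4182·52.5000] = 20.5183

$20.52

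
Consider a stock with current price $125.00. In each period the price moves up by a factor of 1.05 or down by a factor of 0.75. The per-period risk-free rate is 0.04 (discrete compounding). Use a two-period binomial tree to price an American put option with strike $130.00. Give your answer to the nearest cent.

$5.00

Risk-neutral probability p = (1 + 0.04 − 0.75)/(1.05 − 0.75) = 0.2900/0.3000 = 0.9667
Terminal stock prices: S_uu = 137.8, S_ud = 98.44, S_dd = 70.31
Terminal payoffs (K − S): max(-7.812, 0) = 0, max(31.56, 0) = 31.56, max(59.69, 0) = 59.69
Node u (S = 131.2): continuation = 1/1.04·[0.9667·0.0000 + 0.0333·31.5625] = 1.0116; exercise value = 0.0000 ≤ continuation, so V_u = 1.0116
Node d (S = 93.75): continuation = 1/1.04·[0.9667·31.5625 + 0.0333·59.6875] = 31.2500; exercise value = 36.2500 > continuation, so V_d = 36.2500 (exercise)
Node 0 (S = 125): continuation = 1/1.04·[0.9667·1.0116 + 0.0333·36.2500] = 2.1021; exercise value = 5.0000 > continuation, so V_0 = 5.0000 (exercise)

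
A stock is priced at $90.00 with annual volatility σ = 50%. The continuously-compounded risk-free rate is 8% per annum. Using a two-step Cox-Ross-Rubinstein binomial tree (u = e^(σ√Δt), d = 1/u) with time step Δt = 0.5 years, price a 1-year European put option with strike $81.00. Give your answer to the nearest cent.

CRR parameters: u = e^(σ√Δt) = e^(0.5·√0.5) = 1.4241, d = 1/u = 0.7022
Per-period rate: rΔt = 0.08·0.5 = 0.04, so R = e^0.04 = 1.0408
Risk-neutral probability p = (e^0.04 − 0.7022)/(1.4241 − 0.7022) = 0.3386/0.7219 = 0.4691
Terminal stock prices: S_uu = 182.5, S_ud = 90, S_dd = 44.38
Terminal payoffs (K − S): max(-101.5, 0) = 0, max(-9, 0) = 0, max(36.62, 0) = 36.62
Node u (S = 128.2): V_u = e^(−0.04)·[0.4691·0.0000 + 0.5309·0.0000] = 0.0000
Node d (S = 63.2): V_d = e^(−0.04)·[0.4691·0.0000 + 0.5309·36.6238] = 18.6829
Node 0 (S = 90): V_0 = e^(−0.04)·[0.4691·0.0000 + 0.5309·18.6829] = 9.5307

$9.53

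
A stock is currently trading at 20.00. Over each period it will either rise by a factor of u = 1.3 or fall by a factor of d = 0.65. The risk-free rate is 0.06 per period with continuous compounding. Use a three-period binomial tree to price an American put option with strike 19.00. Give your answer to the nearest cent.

2.64

Risk-neutral probability p = (e^0.06 − 0.65)/(1.3 − 0.65) = 0.4118/0.6500 = 0.6336
Terminal stock prices: S_uuu = 43.94, S_uud = 21.97, S_udd = 10.99, S_ddd = 5.492
Terminal payoffs (K − S): max(-24.94, 0) = 0, max(-2.97, 0) = 0, max(8.015, 0) = 8.015, max(13.51, 0) = 13.51
Node uu (S = 33.8): continuation = e^(−0.06)·[0.6336·0.0000 + 0.3664·0.0000] = 0.0000; exercise value = 0.0000 ≤ continuation, so V_uu = 0.0000
Node ud (S = 16.9): continuation = e^(−0.06)·[0.6336·0.0000 + 0.3664·8.0150] = 2.7657; exercise value = 2.1000 ≤ continuation, so V_ud = 2.7657
Node dd (S = 8.45): continuation = e^(−0.06)·[0.6336·8.0150 + 0.3664·13.5075] = 9.4435; exercise value = 10.5500 > continuation, so V_dd = 10.5500 (exercise)
Node u (S = 26): continuation = e^(−0.06)·[0.6336·0.0000 + 0.3664·2.7657] = 0.9544; exercise value = 0.0000 ≤ continuation, so V_u = 0.9544
Node d (S = 13): continuation = e^(−0.06)·[0.6336·2.7657 + 0.3664·10.5500] = 5.2908; exercise value = 6.0000 > continuation, so V_d = 6.0000 (exercise)
Node 0 (S = 20): continuation = e^(−0.06)·[0.6336·0.9544 + 0.3664·6.0000] = 2.6399; exercise value = 0.0000 ≤ continuation, so V_0 = 2.6399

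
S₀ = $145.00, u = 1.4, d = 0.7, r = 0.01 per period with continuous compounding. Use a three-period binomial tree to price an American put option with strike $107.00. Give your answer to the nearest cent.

$12.94

Risk-neutral probability p = (e^0.01 − 0.7)/(1.4 − 0.7) = 0.3101/0.7000 = 0.4429
Terminal stock prices: S_uuu = 397.9, S_uud = 198.9, S_udd = 99.47, S_ddd = 49.73
Terminal payoffs (K − S): max(-290.9, 0) = 0, max(-91.94, 0) = 0, max(7.53, 0) = 7.53, max(57.27, 0) = 57.27
Node uu (S = 284.2): continuation = e^(−0.01)·[0.4429·0.0000 + 0.5571·0.0000] = 0.0000; exercise value = 0.0000 ≤ continuation, so V_uu = 0.0000
Node ud (S = 142.1): continuation = e^(−0.01)·[0.4429·0.0000 + 0.5571·7.5300] = 4.1530; exercise value = 0.0000 ≤ continuation, so V_ud = 4.1530
Node dd (S = 71.05): continuation = e^(−0.01)·[0.4429·7.5300 + 0.5571·57.2650] = 34.8853; exercise value = 35.9500 > continuation, so V_dd = 35.9500 (exercise)
Node u (S = 203): continuation = e^(−0.01)·[0.4429·0.0000 + 0.5571·4.1530] = 2.2905; exercise value = 0.0000 ≤ continuation, so V_u = 2.2905
Node d (S = 101.5): continuation = e^(−0.01)·[0.4429·4.1530 + 0.5571·35.9500] = 21.6486; exercise value = 5.5000 ≤ continuation, so V_d = 21.6486
Node 0 (S = 145): continuation = e^(−0.01)·[0.4429·2.2905 + 0.5571·21.6486] = 12.9443; exercise value = 0.0000 ≤ continuation, so V_0 = 12.9443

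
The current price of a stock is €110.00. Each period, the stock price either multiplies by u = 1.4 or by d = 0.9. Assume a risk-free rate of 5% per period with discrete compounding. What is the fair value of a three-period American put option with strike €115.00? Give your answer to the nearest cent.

Risk-neutral probability p = (1 + 0.05 − 0.9)/(1.4 − 0.9) = 0.1500/0.5000 = 0.3000
Terminal stock prices: S_uuu = 301.8, S_uud = 194, S_udd = 124.7, S_ddd = 80.19
Terminal payoffs (K − S): max(-186.8, 0) = 0, max(-79.04, 0) = 0, max(-9.74, 0) = 0, max(34.81, 0) = 34.81
Node uu (S = 215.6): continuation = 1/1.05·[0.3000·0.0000 + 0.7000·0.0000] = 0.0000; exercise value = 0.0000 ≤ continuation, so V_uu = 0.0000
Node ud (S = 138.6): continuation = 1/1.05·[0.3000·0.0000 + 0.7000·0.0000] = 0.0000; exercise value = 0.0000 ≤ continuation, so V_ud = 0.0000
Node dd (S = 89.1): continuation = 1/1.05·[0.3000·0.0000 + 0.7000·34.8100] = 23.2067; exercise value = 25.9000 > continuation, so V_dd = 25.9000 (exercise)
Node u (S = 154): continuation = 1/1.05·[0.3000·0.0000 + 0.7000·0.0000] = 0.0000; exercise value = 0.0000 ≤ continuation, so V_u = 0.0000
Node d (S = 99): continuation = 1/1.05·[0.3000·0.0000 + 0.7000·25.9000] = 17.2667; exercise value = 16.0000 ≤ continuation, so V_d = 17.2667
Node 0 (S = 110): continuation = 1/1.05·[0.3000·0.0000 + 0.7000·17.2667] = 11.5111; exercise value = 5.0000 ≤ continuation, so V_0 = 11.5111

€11.51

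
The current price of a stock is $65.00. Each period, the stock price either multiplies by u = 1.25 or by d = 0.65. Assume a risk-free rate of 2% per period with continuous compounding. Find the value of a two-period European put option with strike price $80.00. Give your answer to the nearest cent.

$19.75

Risk-neutral probability p = (e^0.02 − 0.65)/(1.25 − 0.65) = 0.3702/0.6000 = 0.6170
Terminal stock prices: S_uu = 101.6, S_ud = 52.81, S_dd = 27.46
Terminal payoffs (K − S): max(-21.56, 0) = 0, max(27.19, 0) = 27.19, max(52.54, 0) = 52.54
Node u (S = 81.25): V_u = e^(−0.02)·[0.6170·0.0000 + 0.3830·27.1875] = 10.2066
Node d (S = 42.25): V_d = e^(−0.02)·[0.6170·27.1875 + 0.3830·52.5375] = 36.1659
Node 0 (S = 65): V_0 = e^(−0.02)·[0.6170·10.2066 + 0.3830·36.1659] = 19.7500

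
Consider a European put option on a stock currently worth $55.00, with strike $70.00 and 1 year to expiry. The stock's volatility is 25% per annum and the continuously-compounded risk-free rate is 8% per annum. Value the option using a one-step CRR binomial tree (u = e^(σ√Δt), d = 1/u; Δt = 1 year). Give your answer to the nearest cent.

CRR parameters: u = e^(σ√Δt) = e^(0.25·√1) = 1.2840, d = 1/u = 0.7788
Per-period rate: rΔt = 0.08·1 = 0.08, so R = e^0.08 = 1.0833
Risk-neutral probability p = (e^0.08 − 0.7788)/(1.2840 − 0.7788) = 0.3045/0.5052 = 0.6027
Terminal stock prices: S_u = 70.62, S_d = 42.83
Terminal payoffs (K − S): max(-0.6214, 0) = 0, max(27.17, 0) = 27.17
Node 0 (S = 55): V_0 = e^(−0.08)·[0.6027·0.0000 + 0.3973·27.1660] = 9.9639

$9.96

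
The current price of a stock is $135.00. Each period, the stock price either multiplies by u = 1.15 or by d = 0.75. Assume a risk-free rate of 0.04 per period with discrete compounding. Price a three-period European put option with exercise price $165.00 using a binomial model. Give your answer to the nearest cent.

$25.34

Risk-neutral probability p = (1 + 0.04 − 0.75)/(1.15 − 0.75) = 0.2900/0.4000 = 0.7250
Terminal stock prices: S_uuu = 205.3, S_uud = 133.9, S_udd = 87.33, S_ddd = 56.95
Terminal payoffs (K − S): max(-40.32, 0) = 0, max(31.1, 0) = 31.1, max(77.67, 0) = 77.67, max(108, 0) = 108
Node uu (S = 178.5): V_uu = 1/1.04·[0.7250·0.0000 + 0.2750·31.0969] = 8.2227
Node ud (S = 116.4): V_ud = 1/1.04·[0.7250·31.0969 + 0.2750·77.6719] = 42.2163
Node dd (S = 75.94): V_dd = 1/1.04·[0.7250·77.6719 + 0.2750·108.0469] = 82.7163
Node u (S = 155.2): V_u = 1/1.04·[0.7250·8.2227 + 0.2750·42.2163] = 16.8952
Node d (S = 101.2): V_d = 1/1.04·[0.7250·42.2163 + 0.2750·82.7163] = 51.3018
Node 0 (S = 135): V_0 = 1/1.04·[0.7250·16.8952 + 0.2750·51.3018] = 25.3433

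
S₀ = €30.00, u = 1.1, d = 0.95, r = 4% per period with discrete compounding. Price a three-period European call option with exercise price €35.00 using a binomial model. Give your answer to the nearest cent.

Risk-neutral probability p = (1 + 0.04 − 0.95)/(1.1 − 0.95) = 0.0900/0.1500 = 0.6000
Terminal stock prices: S_uuu = 39.93, S_uud = 34.48, S_udd = 29.78, S_ddd = 25.72
Terminal payoffs (S − K): max(4.93, 0) = 4.93, max(-0.515, 0) = 0, max(-5.218, 0) = 0, max(-9.279, 0) = 0
Node uu (S = 36.3): V_uu = 1/1.04·[0.6000·4.9300 + 0.4000·0.0000] = 2.8442
Node ud (S = 31.35): V_ud = 1/1.04·[0.6000·0.0000 + 0.4000·0.0000] = 0.0000
Node dd (S = 27.07): V_dd = 1/1.04·[0.6000·0.0000 + 0.4000·0.0000] = 0.0000
Node u (S = 33): V_u = 1/1.04·[0.6000·2.8442 + 0.4000·0.0000] = 1.6409
Node d (S = 28.5): V_d = 1/1.04·[0.6000·0.0000 + 0.4000·0.0000] = 0.0000
Node 0 (S = 30): V_0 = 1/1.04·[0.6000·1.6409 + 0.4000·0.0000] = 0.9467

€0.95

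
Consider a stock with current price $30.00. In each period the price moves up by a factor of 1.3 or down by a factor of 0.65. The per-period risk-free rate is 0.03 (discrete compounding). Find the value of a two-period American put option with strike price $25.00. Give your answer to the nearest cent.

Risk-neutral probability p = (1 + 0.03 − 0.65)/(1.3 − 0.65) = 0.3800/0.6500 = 0.5846
Terminal stock prices: S_uu = 50.7, S_ud = 25.35, S_dd = 12.68
Terminal payoffs (K − S): max(-25.7, 0) = 0, max(-0.35, 0) = 0, max(12.32, 0) = 12.32
Node u (S = 39): continuation = 1/1.03·[0.5846·0.0000 + 0.4154·0.0000] = 0.0000; exercise value = 0.0000 ≤ continuation, so V_u = 0.0000
Node d (S = 19.5): continuation = 1/1.03·[0.5846·0.0000 + 0.4154·12.3250] = 4.9705; exercise value = 5.5000 > continuation, so V_d = 5.5000 (exercise)
Node 0 (S = 30): continuation = 1/1.03·[0.5846·0.0000 + 0.4154·5.5000] = 2.2181; exercise value = 0.0000 ≤ continuation, so V_0 = 2.2181

$2.22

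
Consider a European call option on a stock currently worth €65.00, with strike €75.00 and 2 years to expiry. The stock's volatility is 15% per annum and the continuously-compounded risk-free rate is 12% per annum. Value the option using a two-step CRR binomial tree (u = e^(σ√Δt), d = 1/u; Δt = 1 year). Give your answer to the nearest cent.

CRR parameters: u = e^(σ√Δt) = e^(0.15·√1) = 1.1618, d = 1/u = 0.8607
Per-period rate: rΔt = 0.12·1 = 0.12, so R = e^0.12 = 1.1275
Risk-neutral probability p = (e^0.12 − 0.8607)/(1.1618 − 0.8607) = 0.2668/0.3011 = 0.8860
Terminal stock prices: S_uu = 87.74, S_ud = 65, S_dd = 48.15
Terminal payoffs (S − K): max(12.74, 0) = 12.74, max(-10, 0) = 0, max(-26.85, 0) = 0
Node u (S = 75.52): V_u = e^(−0.12)·[0.8860·12.7408 + 0.1140·0.0000] = 10.0115
Node d (S = 55.95): V_d = e^(−0.12)·[0.8860·0.0000 + 0.1140·0.0000] = 0.0000
Node 0 (S = 65): V_0 = e^(−0.12)·[0.8860·10.0115 + 0.1140·0.0000] = 7.8669

€7.87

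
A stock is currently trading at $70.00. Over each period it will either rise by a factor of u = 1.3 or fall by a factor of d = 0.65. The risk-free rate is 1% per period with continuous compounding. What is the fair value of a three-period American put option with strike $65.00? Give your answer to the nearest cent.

$12.59

Risk-neutral probability p = (e^0.01 − 0.65)/(1.3 − 0.65) = 0.3601/0.6500 = 0.5539
Terminal stock prices: S_uuu = 153.8, S_uud = 76.9, S_udd = 38.45, S_ddd = 19.22
Terminal payoffs (K − S): max(-88.79, 0) = 0, max(-11.9, 0) = 0, max(26.55, 0) = 26.55, max(45.78, 0) = 45.78
Node uu (S = 118.3): continuation = e^(−0.01)·[0.5539·0.0000 + 0.4461·0.0000] = 0.0000; exercise value = 0.0000 ≤ continuation, so V_uu = 0.0000
Node ud (S = 59.15): continuation = e^(−0.01)·[0.5539·0.0000 + 0.4461·26.5525] = 11.7266; exercise value = 5.8500 ≤ continuation, so V_ud = 11.7266
Node dd (S = 29.58): continuation = e^(−0.01)·[0.5539·26.5525 + 0.4461·45.7763] = 34.7782; exercise value = 35.4250 > continuation, so V_dd = 35.4250 (exercise)
Node u (S = 91): continuation = e^(−0.01)·[0.5539·0.0000 + 0.4461·11.7266] = 5.1789; exercise value = 0.0000 ≤ continuation, so V_u = 5.1789
Node d (S = 45.5): continuation = e^(−0.01)·[0.5539·11.7266 + 0.4461·35.4250] = 22.0760; exercise value = 19.5000 ≤ continuation, so V_d = 22.0760
Node 0 (S = 70): continuation = e^(−0.01)·[0.5539·5.1789 + 0.4461·22.0760] = 12.5898; exercise value = 0.0000 ≤ continuation, so V_0 = 12.5898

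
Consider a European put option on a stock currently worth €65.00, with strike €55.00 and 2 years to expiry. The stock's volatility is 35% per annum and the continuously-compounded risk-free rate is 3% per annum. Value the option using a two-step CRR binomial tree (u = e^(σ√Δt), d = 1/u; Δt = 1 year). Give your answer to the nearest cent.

CRR parameters: u = e^(σ√Δt) = e^(0.35·√1) = 1.4191, d = 1/u = 0.7047
Per-period rate: rΔt = 0.03·1 = 0.03, so R = e^0.03 = 1.0305
Risk-neutral probability p = (e^0.03 − 0.7047)/(1.4191 − 0.7047) = 0.3258/0.7144 = 0.4560
Terminal stock prices: S_uu = 130.9, S_ud = 65, S_dd = 32.28
Terminal payoffs (K − S): max(-75.89, 0) = 0, max(-10, 0) = 0, max(22.72, 0) = 22.72
Node u (S = 92.24): V_u = e^(−0.03)·[0.4560·0.0000 + 0.5440·0.0000] = 0.0000
Node d (S = 45.8): V_d = e^(−0.03)·[0.4560·0.0000 + 0.5440·22.7220] = 11.9951
Node 0 (S = 65): V_0 = e^(−0.03)·[0.4560·0.0000 + 0.5440·11.9951] = 6.3323

€6.33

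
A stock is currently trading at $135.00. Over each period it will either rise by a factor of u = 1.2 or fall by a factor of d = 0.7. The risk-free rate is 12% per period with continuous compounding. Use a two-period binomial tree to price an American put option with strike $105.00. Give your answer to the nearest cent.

Risk-neutral probability p = (e^0.12 − 0.7)/(1.2 − 0.7) = 0.4275/0.5000 = 0.8550
Terminal stock prices: S_uu = 194.4, S_ud = 113.4, S_dd = 66.15
Terminal payoffs (K − S): max(-89.4, 0) = 0, max(-8.4, 0) = 0, max(38.85, 0) = 38.85
Node u (S = 162): continuation = e^(−0.12)·[0.8550·0.0000 + 0.1450·0.0000] = 0.0000; exercise value = 0.0000 ≤ continuation, so V_u = 0.0000
Node d (S = 94.5): continuation = e^(−0.12)·[0.8550·0.0000 + 0.1450·38.8500] = 4.9965; exercise value = 10.5000 > continuation, so V_d = 10.5000 (exercise)
Node 0 (S = 135): continuation = e^(−0.12)·[0.8550·0.0000 + 0.1450·10.5000] = 1.3504; exercise value = 0.0000 ≤ continuation, so V_0 = 1.3504

$1.35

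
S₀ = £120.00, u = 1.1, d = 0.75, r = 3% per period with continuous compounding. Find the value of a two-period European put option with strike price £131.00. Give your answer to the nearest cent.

Risk-neutral probability p = (e^0.03 − 0.75)/(1.1 − 0.75) = 0.2805/0.3500 = 0.8013
Terminal stock prices: S_uu = 145.2, S_ud = 99, S_dd = 67.5
Terminal payoffs (K − S): max(-14.2, 0) = 0, max(32, 0) = 32, max(63.5, 0) = 63.5
Node u (S = 132): V_u = e^(−0.03)·[0.8013·0.0000 + 0.1987·32.0000] = 6.1705
Node d (S = 90): V_d = e^(−0.03)·[0.8013·32.0000 + 0.1987·63.5000] = 37.1284
Node 0 (S = 120): V_0 = e^(−0.03)·[0.8013·6.1705 + 0.1987·37.1284] = 11.9577

£11.96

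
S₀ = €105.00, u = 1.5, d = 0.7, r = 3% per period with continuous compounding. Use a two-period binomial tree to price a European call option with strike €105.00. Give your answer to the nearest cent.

€23.49

Risk-neutral probability p = (e^0.03 − 0.7)/(1.5 − 0.7) = 0.3305/0.8000 = 0.4131
Terminal stock prices: S_uu = 236.2, S_ud = 110.2, S_dd = 51.45
Terminal payoffs (S − K): max(131.2, 0) = 131.2, max(5.25, 0) = 5.25, max(-53.55, 0) = 0
Node u (S = 157.5): V_u = e^(−0.03)·[0.4131·131.2500 + 0.5869·5.2500] = 55.6032
Node d (S = 73.5): V_d = e^(−0.03)·[0.4131·5.2500 + 0.5869·0.0000] = 2.1045
Node 0 (S = 105): V_0 = e^(−0.03)·[0.4131·55.6032 + 0.5869·2.1045] = 23.4878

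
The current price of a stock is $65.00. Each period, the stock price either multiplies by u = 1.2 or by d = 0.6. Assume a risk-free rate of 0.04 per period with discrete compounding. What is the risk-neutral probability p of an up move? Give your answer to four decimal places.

Risk-neutral probability p = (1 + 0.04 − 0.6)/(1.2 − 0.6) = 0.4400/0.6000 = 0.7333

p = 0.7333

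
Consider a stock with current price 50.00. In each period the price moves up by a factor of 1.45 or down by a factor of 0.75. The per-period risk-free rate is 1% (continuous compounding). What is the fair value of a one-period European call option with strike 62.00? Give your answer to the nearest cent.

Risk-neutral probability p = (e^0.01 − 0.75)/(1.45 − 0.75) = 0.2601/0.7000 = 0.3715
Terminal stock prices: S_u = 72.5, S_d = 37.5
Terminal payoffs (S − K): max(10.5, 0) = 10.5, max(-24.5, 0) = 0
Node 0 (S = 50): V_0 = e^(−0.01)·[0.3715·10.5000 + 0.6285·0.0000] = 3.8619

3.86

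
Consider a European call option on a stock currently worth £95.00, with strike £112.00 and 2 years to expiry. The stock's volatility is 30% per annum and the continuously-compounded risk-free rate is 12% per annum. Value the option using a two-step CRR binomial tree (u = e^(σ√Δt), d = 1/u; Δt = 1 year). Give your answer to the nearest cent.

£19.37

CRR parameters: u = e^(σ√Δt) = e^(0.3·√1) = 1.3499, d = 1/u = 0.7408
Per-period rate: rΔt = 0.12·1 = 0.12, so R = e^0.12 = 1.1275
Risk-neutral probability p = (e^0.12 − 0.7408)/(1.3499 − 0.7408) = 0.3867/0.6090 = 0.6349
Terminal stock prices: S_uu = 173.1, S_ud = 95, S_dd = 52.14
Terminal payoffs (S − K): max(61.1, 0) = 61.1, max(-17, 0) = 0, max(-59.86, 0) = 0
Node u (S = 128.2): V_u = e^(−0.12)·[0.6349·61.1013 + 0.3651·0.0000] = 34.4064
Node d (S = 70.38): V_d = e^(−0.12)·[0.6349·0.0000 + 0.3651·0.0000] = 0.0000
Node 0 (S = 95): V_0 = e^(−0.12)·[0.6349·34.4064 + 0.3651·0.0000] = 19.3744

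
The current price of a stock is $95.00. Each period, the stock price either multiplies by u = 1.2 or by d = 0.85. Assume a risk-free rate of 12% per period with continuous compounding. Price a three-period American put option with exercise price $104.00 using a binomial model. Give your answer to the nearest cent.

Risk-neutral probability p = (e^0.12 − 0.85)/(1.2 − 0.85) = 0.2775/0.3500 = 0.7928
Terminal stock prices: S_uuu = 164.2, S_uud = 116.3, S_udd = 82.36, S_ddd = 58.34
Terminal payoffs (K − S): max(-60.16, 0) = 0, max(-12.28, 0) = 0, max(21.64, 0) = 21.64, max(45.66, 0) = 45.66
Node uu (S = 136.8): continuation = e^(−0.12)·[0.7928·0.0000 + 0.2072·0.0000] = 0.0000; exercise value = 0.0000 ≤ continuation, so V_uu = 0.0000
Node ud (S = 96.9): continuation = e^(−0.12)·[0.7928·0.0000 + 0.2072·21.6350] = 3.9749; exercise value = 7.1000 > continuation, so V_ud = 7.1000 (exercise)
Node dd (S = 68.64): continuation = e^(−0.12)·[0.7928·21.6350 + 0.2072·45.6581] = 23.6022; exercise value = 35.3625 > continuation, so V_dd = 35.3625 (exercise)
Node u (S = 114): continuation = e^(−0.12)·[0.7928·0.0000 + 0.2072·7.1000] = 1.3045; exercise value = 0.0000 ≤ continuation, so V_u = 1.3045
Node d (S = 80.75): continuation = e^(−0.12)·[0.7928·7.1000 + 0.2072·35.3625] = 11.4897; exercise value = 23.2500 > continuation, so V_d = 23.2500 (exercise)
Node 0 (S = 95): continuation = e^(−0.12)·[0.7928·1.3045 + 0.2072·23.2500] = 5.1889; exercise value = 9.0000 > continuation, so V_0 = 9.0000 (exercise)

$9.00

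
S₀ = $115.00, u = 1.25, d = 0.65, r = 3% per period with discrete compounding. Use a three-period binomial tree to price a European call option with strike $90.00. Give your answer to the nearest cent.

$42.11

Risk-neutral probability p = (1 + 0.03 − 0.65)/(1.25 − 0.65) = 0.3800/0.6000 = 0.6333
Terminal stock prices: S_uuu = 224.6, S_uud = 116.8, S_udd = 60.73, S_ddd = 31.58
Terminal payoffs (S − K): max(134.6, 0) = 134.6, max(26.8, 0) = 26.8, max(-29.27, 0) = 0, max(-58.42, 0) = 0
Node uu (S = 179.7): V_uu = 1/1.03·[0.6333·134.6094 + 0.3667·26.7969] = 92.3089
Node ud (S = 93.44): V_ud = 1/1.03·[0.6333·26.7969 + 0.3667·0.0000] = 16.4770
Node dd (S = 48.59): V_dd = 1/1.03·[0.6333·0.0000 + 0.3667·0.0000] = 0.0000
Node u (S = 143.8): V_u = 1/1.03·[0.6333·92.3089 + 0.3667·16.4770] = 62.6251
Node d (S = 74.75): V_d = 1/1.03·[0.6333·16.4770 + 0.3667·0.0000] = 10.1315
Node 0 (S = 115): V_0 = 1/1.03·[0.6333·62.6251 + 0.3667·10.1315] = 42.1140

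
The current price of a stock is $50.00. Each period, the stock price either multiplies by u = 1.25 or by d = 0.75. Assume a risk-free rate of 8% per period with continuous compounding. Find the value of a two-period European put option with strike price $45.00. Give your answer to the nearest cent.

$1.60

Risk-neutral probability p = (e^0.08 − 0.75)/(1.25 − 0.75) = 0.3333/0.5000 = 0.6666
Terminal stock prices: S_uu = 78.12, S_ud = 46.88, S_dd = 28.12
Terminal payoffs (K − S): max(-33.12, 0) = 0, max(-1.875, 0) = 0, max(16.88, 0) = 16.88
Node u (S = 62.5): V_u = e^(−0.08)·[0.6666·0.0000 + 0.3334·0.0000] = 0.0000
Node d (S = 37.5): V_d = e^(−0.08)·[0.6666·0.0000 + 0.3334·16.8750] = 5.1940
Node 0 (S = 50): V_0 = e^(−0.08)·[0.6666·0.0000 + 0.3334·5.1940] = 1.5987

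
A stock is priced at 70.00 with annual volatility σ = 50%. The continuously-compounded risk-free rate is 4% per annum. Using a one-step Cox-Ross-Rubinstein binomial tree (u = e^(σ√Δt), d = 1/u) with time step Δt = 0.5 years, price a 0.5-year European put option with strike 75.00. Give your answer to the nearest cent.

CRR parameters: u = e^(σ√Δt) = e^(0.5·√0.5) = 1.4241, d = 1/u = 0.7022
Per-period rate: rΔt = 0.04·0.5 = 0.02, so R = e^0.02 = 1.0202
Risk-neutral probability p = (e^0.02 − 0.7022)/(1.4241 − 0.7022) = 0.3180/0.7219 = 0.4405
Terminal stock prices: S_u = 99.69, S_d = 49.15
Terminal payoffs (K − S): max(-24.69, 0) = 0, max(25.85, 0) = 25.85
Node 0 (S = 70): V_0 = e^(−0.02)·[0.4405·0.0000 + 0.5595·25.8468] = 14.1748

14.17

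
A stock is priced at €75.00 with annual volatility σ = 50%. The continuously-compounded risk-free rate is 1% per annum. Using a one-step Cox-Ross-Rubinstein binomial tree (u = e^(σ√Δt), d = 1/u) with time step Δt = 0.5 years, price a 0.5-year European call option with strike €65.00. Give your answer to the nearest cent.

€17.45

CRR parameters: u = e^(σ√Δt) = e^(0.5·√0.5) = 1.4241, d = 1/u = 0.7022
Per-period rate: rΔt = 0.01·0.5 = 0.005, so R = e^0.005 = 1.0050
Risk-neutral probability p = (e^0.005 − 0.7022)/(1.4241 − 0.7022) = 0.3028/0.7219 = 0.4195
Terminal stock prices: S_u = 106.8, S_d = 52.66
Terminal payoffs (S − K): max(41.81, 0) = 41.81, max(-12.34, 0) = 0
Node 0 (S = 75): V_0 = e^(−0.005)·[0.4195·41.8089 + 0.5805·0.0000] = 17.4499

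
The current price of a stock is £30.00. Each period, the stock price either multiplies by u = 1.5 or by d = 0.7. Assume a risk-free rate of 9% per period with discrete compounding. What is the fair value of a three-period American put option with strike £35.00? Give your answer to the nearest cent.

£7.86

Risk-neutral probability p = (1 + 0.09 − 0.7)/(1.5 − 0.7) = 0.3900/0.8000 = 0.4875
Terminal stock prices: S_uuu = 101.2, S_uud = 47.25, S_udd = 22.05, S_ddd = 10.29
Terminal payoffs (K − S): max(-66.25, 0) = 0, max(-12.25, 0) = 0, max(12.95, 0) = 12.95, max(24.71, 0) = 24.71
Node uu (S = 67.5): continuation = 1/1.09·[0.4875·0.0000 + 0.5125·0.0000] = 0.0000; exercise value = 0.0000 ≤ continuation, so V_uu = 0.0000
Node ud (S = 31.5): continuation = 1/1.09·[0.4875·0.0000 + 0.5125·12.9500] = 6.0889; exercise value = 3.5000 ≤ continuation, so V_ud = 6.0889
Node dd (S = 14.7): continuation = 1/1.09·[0.4875·12.9500 + 0.5125·24.7100] = 17.4101; exercise value = 20.3000 > continuation, so V_dd = 20.3000 (exercise)
Node u (S = 45): continuation = 1/1.09·[0.4875·0.0000 + 0.5125·6.0889] = 2.8629; exercise value = 0.0000 ≤ continuation, so V_u = 2.8629
Node d (S = 21): continuation = 1/1.09·[0.4875·6.0889 + 0.5125·20.3000] = 12.2680; exercise value = 14.0000 > continuation, so V_d = 14.0000 (exercise)
Node 0 (S = 30): continuation = 1/1.09·[0.4875·2.8629 + 0.5125·14.0000] = 7.8630; exercise value = 5.0000 ≤ continuation, so V_0 = 7.8630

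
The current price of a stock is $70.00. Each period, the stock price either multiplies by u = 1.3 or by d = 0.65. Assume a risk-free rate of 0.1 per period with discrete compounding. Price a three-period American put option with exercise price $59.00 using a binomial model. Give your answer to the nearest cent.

$4.79

Risk-neutral probability p = (1 + 0.1 − 0.65)/(1.3 − 0.65) = 0.4500/0.6500 = 0.6923
Terminal stock prices: S_uuu = 153.8, S_uud = 76.9, S_udd = 38.45, S_ddd = 19.22
Terminal payoffs (K − S): max(-94.79, 0) = 0, max(-17.9, 0) = 0, max(20.55, 0) = 20.55, max(39.78, 0) = 39.78
Node uu (S = 118.3): continuation = 1/1.1·[0.6923·0.0000 + 0.3077·0.0000] = 0.0000; exercise value = 0.0000 ≤ continuation, so V_uu = 0.0000
Node ud (S = 59.15): continuation = 1/1.1·[0.6923·0.0000 + 0.3077·20.5525] = 5.7490; exercise value = 0.0000 ≤ continuation, so V_ud = 5.7490
Node dd (S = 29.58): continuation = 1/1.1·[0.6923·20.5525 + 0.3077·39.7763] = 24.0614; exercise value = 29.4250 > continuation, so V_dd = 29.4250 (exercise)
Node u (S = 91): continuation = 1/1.1·[0.6923·0.0000 + 0.3077·5.7490] = 1.6081; exercise value = 0.0000 ≤ continuation, so V_u = 1.6081
Node d (S = 45.5): continuation = 1/1.1·[0.6923·5.7490 + 0.3077·29.4250] = 11.8490; exercise value = 13.5000 > continuation, so V_d = 13.5000 (exercise)
Node 0 (S = 70): continuation = 1/1.1·[0.6923·1.6081 + 0.3077·13.5000] = 4.7883; exercise value = 0.0000 ≤ continuation, so V_0 = 4.7883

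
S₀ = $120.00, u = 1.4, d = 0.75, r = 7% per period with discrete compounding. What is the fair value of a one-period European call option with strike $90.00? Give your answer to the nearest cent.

$35.89

Risk-neutral probability p = (1 + 0.07 − 0.75)/(1.4 − 0.75) = 0.3200/0.6500 = 0.4923
Terminal stock prices: S_u = 168, S_d = 90
Terminal payoffs (S − K): max(78, 0) = 78, max(0, 0) = 0
Node 0 (S = 120): V_0 = 1/1.07·[0.4923·78.0000 + 0.5077·0.0000] = 35.8879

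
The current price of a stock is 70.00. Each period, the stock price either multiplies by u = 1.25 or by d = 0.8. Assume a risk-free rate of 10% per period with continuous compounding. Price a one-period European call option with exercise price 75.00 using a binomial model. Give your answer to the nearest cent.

Risk-neutral probability p = (e^0.1 − 0.8)/(1.25 − 0.8) = 0.3052/0.4500 = 0.6782
Terminal stock prices: S_u = 87.5, S_d = 56
Terminal payoffs (S − K): max(12.5, 0) = 12.5, max(-19, 0) = 0
Node 0 (S = 70): V_0 = e^(−0.1)·[0.6782·12.5000 + 0.3218·0.0000] = 7.6703

7.67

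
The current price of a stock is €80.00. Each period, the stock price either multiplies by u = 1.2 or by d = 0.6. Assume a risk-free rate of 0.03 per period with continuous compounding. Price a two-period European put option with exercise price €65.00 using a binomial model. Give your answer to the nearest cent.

Risk-neutral probability p = (e^0.03 − 0.6)/(1.2 − 0.6) = 0.4305/0.6000 = 0.7174
Terminal stock prices: S_uu = 115.2, S_ud = 57.6, S_dd = 28.8
Terminal payoffs (K − S): max(-50.2, 0) = 0, max(7.4, 0) = 7.4, max(36.2, 0) = 36.2
Node u (S = 96): V_u = e^(−0.03)·[0.7174·0.0000 + 0.2826·7.4000] = 2.0293
Node d (S = 48): V_d = e^(−0.03)·[0.7174·7.4000 + 0.2826·36.2000] = 15.0790
Node 0 (S = 80): V_0 = e^(−0.03)·[0.7174·2.0293 + 0.2826·15.0790] = 5.5478

€5.55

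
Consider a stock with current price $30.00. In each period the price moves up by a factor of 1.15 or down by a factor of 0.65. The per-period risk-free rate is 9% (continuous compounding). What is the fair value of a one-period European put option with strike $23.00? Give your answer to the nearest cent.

$0.36

Risk-neutral probability p = (e^0.09 − 0.65)/(1.15 − 0.65) = 0.4442/0.5000 = 0.8883
Terminal stock prices: S_u = 34.5, S_d = 19.5
Terminal payoffs (K − S): max(-11.5, 0) = 0, max(3.5, 0) = 3.5
Node 0 (S = 30): V_0 = e^(−0.09)·[0.8883·0.0000 + 0.1117·3.5000] = 0.3571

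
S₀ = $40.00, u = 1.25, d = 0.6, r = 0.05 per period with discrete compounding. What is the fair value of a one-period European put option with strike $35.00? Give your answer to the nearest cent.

Risk-neutral probability p = (1 + 0.05 − 0.6)/(1.25 − 0.6) = 0.4500/0.6500 = 0.6923
Terminal stock prices: S_u = 50, S_d = 24
Terminal payoffs (K − S): max(-15, 0) = 0, max(11, 0) = 11
Node 0 (S = 40): V_0 = 1/1.05·[0.6923·0.0000 + 0.3077·11.0000] = 3.2234

$3.22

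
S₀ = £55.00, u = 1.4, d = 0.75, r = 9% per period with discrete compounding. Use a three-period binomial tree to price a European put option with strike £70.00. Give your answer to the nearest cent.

£11.28

Risk-neutral probability p = (1 + 0.09 − 0.75)/(1.4 − 0.75) = 0.3400/0.6500 = 0.5231
Terminal stock prices: S_uuu = 150.9, S_uud = 80.85, S_udd = 43.31, S_ddd = 23.2
Terminal payoffs (K − S): max(-80.92, 0) = 0, max(-10.85, 0) = 0, max(26.69, 0) = 26.69, max(46.8, 0) = 46.8
Node uu (S = 107.8): V_uu = 1/1.09·[0.5231·0.0000 + 0.4769·0.0000] = 0.0000
Node ud (S = 57.75): V_ud = 1/1.09·[0.5231·0.0000 + 0.4769·26.6875] = 11.6770
Node dd (S = 30.94): V_dd = 1/1.09·[0.5231·26.6875 + 0.4769·46.7969] = 33.2827
Node u (S = 77): V_u = 1/1.09·[0.5231·0.0000 + 0.4769·11.6770] = 5.1092
Node d (S = 41.25): V_d = 1/1.09·[0.5231·11.6770 + 0.4769·33.2827] = 20.1663
Node 0 (S = 55): V_0 = 1/1.09·[0.5231·5.1092 + 0.4769·20.1663] = 11.2755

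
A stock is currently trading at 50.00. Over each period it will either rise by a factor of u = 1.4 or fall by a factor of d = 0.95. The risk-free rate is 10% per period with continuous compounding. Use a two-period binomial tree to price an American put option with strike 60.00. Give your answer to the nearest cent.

10.00

Risk-neutral probability p = (e^0.1 − 0.95)/(1.4 − 0.95) = 0.1552/0.4500 = 0.3448
Terminal stock prices: S_uu = 98, S_ud = 66.5, S_dd = 45.12
Terminal payoffs (K − S): max(-38, 0) = 0, max(-6.5, 0) = 0, max(14.88, 0) = 14.88
Node u (S = 70): continuation = e^(−0.1)·[0.3448·0.0000 + 0.6552·0.0000] = 0.0000; exercise value = 0.0000 ≤ continuation, so V_u = 0.0000
Node d (S = 47.5): continuation = e^(−0.1)·[0.3448·0.0000 + 0.6552·14.8750] = 8.8183; exercise value = 12.5000 > continuation, so V_d = 12.5000 (exercise)
Node 0 (S = 50): continuation = e^(−0.1)·[0.3448·0.0000 + 0.6552·12.5000] = 7.4103; exercise value = 10.0000 > continuation, so V_0 = 10.0000 (exercise)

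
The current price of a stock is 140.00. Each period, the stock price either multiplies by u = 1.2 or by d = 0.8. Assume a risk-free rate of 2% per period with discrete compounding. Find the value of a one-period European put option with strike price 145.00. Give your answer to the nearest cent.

14.56

Risk-neutral probability p = (1 + 0.02 − 0.8)/(1.2 − 0.8) = 0.2200/0.4000 = 0.5500
Terminal stock prices: S_u = 168, S_d = 112
Terminal payoffs (K − S): max(-23, 0) = 0, max(33, 0) = 33
Node 0 (S = 140): V_0 = 1/1.02·[0.5500·0.0000 + 0.4500·33.0000] = 14.5588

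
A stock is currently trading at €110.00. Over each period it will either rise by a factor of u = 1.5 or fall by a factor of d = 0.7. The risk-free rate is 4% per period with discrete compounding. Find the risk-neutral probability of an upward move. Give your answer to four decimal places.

p = 0.4250

Risk-neutral probability p = (1 + 0.04 − 0.7)/(1.5 − 0.7) = 0.3400/0.8000 = 0.4250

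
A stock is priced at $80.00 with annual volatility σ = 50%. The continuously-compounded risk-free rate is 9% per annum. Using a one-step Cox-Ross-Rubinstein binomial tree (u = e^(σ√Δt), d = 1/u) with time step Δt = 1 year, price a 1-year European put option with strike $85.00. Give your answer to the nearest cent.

CRR parameters: u = e^(σ√Δt) = e^(0.5·√1) = 1.6487, d = 1/u = 0.6065
Per-period rate: rΔt = 0.09·1 = 0.09, so R = e^0.09 = 1.0942
Risk-neutral probability p = (e^0.09 − 0.6065)/(1.6487 − 0.6065) = 0.4876/1.0422 = 0.4679
Terminal stock prices: S_u = 131.9, S_d = 48.52
Terminal payoffs (K − S): max(-46.9, 0) = 0, max(36.48, 0) = 36.48
Node 0 (S = 80): V_0 = e^(−0.09)·[0.4679·0.0000 + 0.5321·36.4775] = 17.7390

$17.74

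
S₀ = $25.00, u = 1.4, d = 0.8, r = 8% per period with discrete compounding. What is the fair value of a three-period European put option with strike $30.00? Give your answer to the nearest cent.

$4.47

Risk-neutral probability p = (1 + 0.08 − 0.8)/(1.4 − 0.8) = 0.2800/0.6000 = 0.4667
Terminal stock prices: S_uuu = 68.6, S_uud = 39.2, S_udd = 22.4, S_ddd = 12.8
Terminal payoffs (K − S): max(-38.6, 0) = 0, max(-9.2, 0) = 0, max(7.6, 0) = 7.6, max(17.2, 0) = 17.2
Node uu (S = 49): V_uu = 1/1.08·[0.4667·0.0000 + 0.5333·0.0000] = 0.0000
Node ud (S = 28): V_ud = 1/1.08·[0.4667·0.0000 + 0.5333·7.6000] = 3.7531
Node dd (S = 16): V_dd = 1/1.08·[0.4667·7.6000 + 0.5333·17.2000] = 11.7778
Node u (S = 35): V_u = 1/1.08·[0.4667·0.0000 + 0.5333·3.7531] = 1.8534
Node d (S = 20): V_d = 1/1.08·[0.4667·3.7531 + 0.5333·11.7778] = 7.4379
Node 0 (S = 25): V_0 = 1/1.08·[0.4667·1.8534 + 0.5333·7.4379] = 4.4739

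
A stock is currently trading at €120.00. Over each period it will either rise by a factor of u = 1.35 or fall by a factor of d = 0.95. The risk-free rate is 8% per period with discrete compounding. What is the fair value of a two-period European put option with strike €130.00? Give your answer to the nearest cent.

€8.48

Risk-neutral probability p = (1 + 0.08 − 0.95)/(1.35 − 0.95) = 0.1300/0.4000 = 0.3250
Terminal stock prices: S_uu = 218.7, S_ud = 153.9, S_dd = 108.3
Terminal payoffs (K − S): max(-88.7, 0) = 0, max(-23.9, 0) = 0, max(21.7, 0) = 21.7
Node u (S = 162): V_u = 1/1.08·[0.3250·0.0000 + 0.6750·0.0000] = 0.0000
Node d (S = 114): V_d = 1/1.08·[0.3250·0.0000 + 0.6750·21.7000] = 13.5625
Node 0 (S = 120): V_0 = 1/1.08·[0.3250·0.0000 + 0.6750·13.5625] = 8.4766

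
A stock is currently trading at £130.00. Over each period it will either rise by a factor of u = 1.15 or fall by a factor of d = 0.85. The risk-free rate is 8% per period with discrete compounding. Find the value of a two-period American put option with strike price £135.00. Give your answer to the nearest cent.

£6.51

Risk-neutral probability p = (1 + 0.08 − 0.85)/(1.15 − 0.85) = 0.2300/0.3000 = 0.7667
Terminal stock prices: S_uu = 171.9, S_ud = 127.1, S_dd = 93.92
Terminal payoffs (K − S): max(-36.92, 0) = 0, max(7.925, 0) = 7.925, max(41.08, 0) = 41.08
Node u (S = 149.5): continuation = 1/1.08·[0.7667·0.0000 + 0.2333·7.9250] = 1.7122; exercise value = 0.0000 ≤ continuation, so V_u = 1.7122
Node d (S = 110.5): continuation = 1/1.08·[0.7667·7.9250 + 0.2333·41.0750] = 14.5000; exercise value = 24.5000 > continuation, so V_d = 24.5000 (exercise)
Node 0 (S = 130): continuation = 1/1.08·[0.7667·1.7122 + 0.2333·24.5000] = 6.5087; exercise value = 5.0000 ≤ continuation, so V_0 = 6.5087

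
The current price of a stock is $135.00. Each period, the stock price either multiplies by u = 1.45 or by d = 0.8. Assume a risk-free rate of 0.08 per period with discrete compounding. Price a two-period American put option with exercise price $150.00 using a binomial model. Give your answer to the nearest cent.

$22.14

Risk-neutral probability p = (1 + 0.08 − 0.8)/(1.45 − 0.8) = 0.2800/0.6500 = 0.4308
Terminal stock prices: S_uu = 283.8, S_ud = 156.6, S_dd = 86.4
Terminal payoffs (K − S): max(-133.8, 0) = 0, max(-6.6, 0) = 0, max(63.6, 0) = 63.6
Node u (S = 195.8): continuation = 1/1.08·[0.4308·0.0000 + 0.5692·0.0000] = 0.0000; exercise value = 0.0000 ≤ continuation, so V_u = 0.0000
Node d (S = 108): continuation = 1/1.08·[0.4308·0.0000 + 0.5692·63.6000] = 33.5214; exercise value = 42.0000 > continuation, so V_d = 42.0000 (exercise)
Node 0 (S = 135): continuation = 1/1.08·[0.4308·0.0000 + 0.5692·42.0000] = 22.1368; exercise value = 15.0000 ≤ continuation, so V_0 = 22.1368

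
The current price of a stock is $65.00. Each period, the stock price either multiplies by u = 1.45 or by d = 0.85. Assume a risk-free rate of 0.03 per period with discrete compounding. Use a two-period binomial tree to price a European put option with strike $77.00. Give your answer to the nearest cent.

Risk-neutral probability p = (1 + 0.03 − 0.85)/(1.45 − 0.85) = 0.1800/0.6000 = 0.3000
Terminal stock prices: S_uu = 136.7, S_ud = 80.11, S_dd = 46.96
Terminal payoffs (K − S): max(-59.66, 0) = 0, max(-3.112, 0) = 0, max(30.04, 0) = 30.04
Node u (S = 94.25): V_u = 1/1.03·[0.3000·0.0000 + 0.7000·0.0000] = 0.0000
Node d (S = 55.25): V_d = 1/1.03·[0.3000·0.0000 + 0.7000·30.0375] = 20.4138
Node 0 (S = 65): V_0 = 1/1.03·[0.3000·0.0000 + 0.7000·20.4138] = 13.8735

$13.87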